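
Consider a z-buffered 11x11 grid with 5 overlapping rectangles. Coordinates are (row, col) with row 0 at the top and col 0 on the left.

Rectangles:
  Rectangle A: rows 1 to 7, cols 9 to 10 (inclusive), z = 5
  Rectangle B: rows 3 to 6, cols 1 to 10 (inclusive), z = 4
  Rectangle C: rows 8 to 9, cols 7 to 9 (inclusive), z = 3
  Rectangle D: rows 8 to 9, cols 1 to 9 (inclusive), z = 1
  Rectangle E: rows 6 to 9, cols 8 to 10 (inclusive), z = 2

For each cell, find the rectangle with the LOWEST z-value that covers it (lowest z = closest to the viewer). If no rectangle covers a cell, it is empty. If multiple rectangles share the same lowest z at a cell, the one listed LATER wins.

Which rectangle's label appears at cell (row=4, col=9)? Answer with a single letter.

Answer: B

Derivation:
Check cell (4,9):
  A: rows 1-7 cols 9-10 z=5 -> covers; best now A (z=5)
  B: rows 3-6 cols 1-10 z=4 -> covers; best now B (z=4)
  C: rows 8-9 cols 7-9 -> outside (row miss)
  D: rows 8-9 cols 1-9 -> outside (row miss)
  E: rows 6-9 cols 8-10 -> outside (row miss)
Winner: B at z=4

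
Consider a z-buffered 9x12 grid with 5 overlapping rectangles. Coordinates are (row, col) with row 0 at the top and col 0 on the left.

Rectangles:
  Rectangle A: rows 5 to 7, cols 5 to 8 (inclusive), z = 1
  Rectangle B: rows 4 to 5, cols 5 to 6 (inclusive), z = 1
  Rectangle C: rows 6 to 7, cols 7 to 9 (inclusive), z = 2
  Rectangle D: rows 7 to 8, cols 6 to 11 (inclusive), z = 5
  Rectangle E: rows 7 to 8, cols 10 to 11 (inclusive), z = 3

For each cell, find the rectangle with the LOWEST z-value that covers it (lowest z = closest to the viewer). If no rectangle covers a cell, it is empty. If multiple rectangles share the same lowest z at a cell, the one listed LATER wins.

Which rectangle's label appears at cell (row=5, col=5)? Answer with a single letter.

Check cell (5,5):
  A: rows 5-7 cols 5-8 z=1 -> covers; best now A (z=1)
  B: rows 4-5 cols 5-6 z=1 -> covers; best now B (z=1)
  C: rows 6-7 cols 7-9 -> outside (row miss)
  D: rows 7-8 cols 6-11 -> outside (row miss)
  E: rows 7-8 cols 10-11 -> outside (row miss)
Winner: B at z=1

Answer: B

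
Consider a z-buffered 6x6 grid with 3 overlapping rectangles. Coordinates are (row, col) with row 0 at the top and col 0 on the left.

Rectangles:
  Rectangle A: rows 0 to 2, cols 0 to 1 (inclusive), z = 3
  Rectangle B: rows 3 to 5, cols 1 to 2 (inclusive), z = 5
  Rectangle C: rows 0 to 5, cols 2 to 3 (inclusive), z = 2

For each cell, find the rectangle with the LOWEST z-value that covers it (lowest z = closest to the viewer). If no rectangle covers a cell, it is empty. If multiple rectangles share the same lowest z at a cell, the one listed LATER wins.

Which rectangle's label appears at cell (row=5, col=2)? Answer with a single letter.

Answer: C

Derivation:
Check cell (5,2):
  A: rows 0-2 cols 0-1 -> outside (row miss)
  B: rows 3-5 cols 1-2 z=5 -> covers; best now B (z=5)
  C: rows 0-5 cols 2-3 z=2 -> covers; best now C (z=2)
Winner: C at z=2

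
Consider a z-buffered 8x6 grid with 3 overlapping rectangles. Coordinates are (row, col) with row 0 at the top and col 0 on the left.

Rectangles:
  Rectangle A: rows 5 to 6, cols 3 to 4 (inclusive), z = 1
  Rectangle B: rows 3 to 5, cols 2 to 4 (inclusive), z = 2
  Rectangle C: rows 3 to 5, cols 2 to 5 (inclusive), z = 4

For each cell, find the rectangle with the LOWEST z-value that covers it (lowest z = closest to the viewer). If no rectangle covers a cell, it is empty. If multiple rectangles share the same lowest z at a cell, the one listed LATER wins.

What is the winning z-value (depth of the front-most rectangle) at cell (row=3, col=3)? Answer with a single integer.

Answer: 2

Derivation:
Check cell (3,3):
  A: rows 5-6 cols 3-4 -> outside (row miss)
  B: rows 3-5 cols 2-4 z=2 -> covers; best now B (z=2)
  C: rows 3-5 cols 2-5 z=4 -> covers; best now B (z=2)
Winner: B at z=2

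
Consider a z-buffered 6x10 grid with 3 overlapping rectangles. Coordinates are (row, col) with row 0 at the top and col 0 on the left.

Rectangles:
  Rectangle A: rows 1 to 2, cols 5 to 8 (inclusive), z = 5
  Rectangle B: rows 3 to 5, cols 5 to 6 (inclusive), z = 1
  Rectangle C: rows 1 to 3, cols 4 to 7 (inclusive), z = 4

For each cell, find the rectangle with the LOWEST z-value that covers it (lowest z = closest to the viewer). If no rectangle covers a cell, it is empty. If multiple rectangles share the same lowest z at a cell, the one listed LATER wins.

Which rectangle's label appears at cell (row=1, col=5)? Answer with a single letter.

Answer: C

Derivation:
Check cell (1,5):
  A: rows 1-2 cols 5-8 z=5 -> covers; best now A (z=5)
  B: rows 3-5 cols 5-6 -> outside (row miss)
  C: rows 1-3 cols 4-7 z=4 -> covers; best now C (z=4)
Winner: C at z=4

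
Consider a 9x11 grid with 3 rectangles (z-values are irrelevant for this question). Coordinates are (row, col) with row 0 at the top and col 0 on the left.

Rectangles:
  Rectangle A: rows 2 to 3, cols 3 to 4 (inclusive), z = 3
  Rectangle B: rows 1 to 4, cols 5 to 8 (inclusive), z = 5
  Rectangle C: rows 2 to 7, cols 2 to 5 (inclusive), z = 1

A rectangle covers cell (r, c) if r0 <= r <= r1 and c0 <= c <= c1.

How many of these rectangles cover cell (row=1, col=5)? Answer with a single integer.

Check cell (1,5):
  A: rows 2-3 cols 3-4 -> outside (row miss)
  B: rows 1-4 cols 5-8 -> covers
  C: rows 2-7 cols 2-5 -> outside (row miss)
Count covering = 1

Answer: 1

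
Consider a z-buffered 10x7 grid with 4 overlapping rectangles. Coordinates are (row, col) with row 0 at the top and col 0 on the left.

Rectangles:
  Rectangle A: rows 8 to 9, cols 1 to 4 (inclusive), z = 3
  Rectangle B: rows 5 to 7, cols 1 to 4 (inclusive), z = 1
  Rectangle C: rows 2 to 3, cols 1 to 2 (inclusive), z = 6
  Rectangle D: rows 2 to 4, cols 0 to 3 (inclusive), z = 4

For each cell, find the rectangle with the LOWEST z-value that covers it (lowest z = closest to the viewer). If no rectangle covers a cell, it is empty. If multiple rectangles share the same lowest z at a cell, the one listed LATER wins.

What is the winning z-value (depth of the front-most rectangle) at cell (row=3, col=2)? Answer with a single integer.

Answer: 4

Derivation:
Check cell (3,2):
  A: rows 8-9 cols 1-4 -> outside (row miss)
  B: rows 5-7 cols 1-4 -> outside (row miss)
  C: rows 2-3 cols 1-2 z=6 -> covers; best now C (z=6)
  D: rows 2-4 cols 0-3 z=4 -> covers; best now D (z=4)
Winner: D at z=4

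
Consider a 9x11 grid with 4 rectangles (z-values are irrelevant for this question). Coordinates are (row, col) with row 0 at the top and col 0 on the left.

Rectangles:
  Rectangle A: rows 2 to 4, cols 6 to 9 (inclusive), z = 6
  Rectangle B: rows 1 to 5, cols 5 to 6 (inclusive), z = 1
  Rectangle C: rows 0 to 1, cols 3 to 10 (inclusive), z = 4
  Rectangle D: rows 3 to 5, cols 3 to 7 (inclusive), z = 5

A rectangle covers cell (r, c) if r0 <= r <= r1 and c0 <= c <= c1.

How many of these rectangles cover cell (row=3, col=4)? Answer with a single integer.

Check cell (3,4):
  A: rows 2-4 cols 6-9 -> outside (col miss)
  B: rows 1-5 cols 5-6 -> outside (col miss)
  C: rows 0-1 cols 3-10 -> outside (row miss)
  D: rows 3-5 cols 3-7 -> covers
Count covering = 1

Answer: 1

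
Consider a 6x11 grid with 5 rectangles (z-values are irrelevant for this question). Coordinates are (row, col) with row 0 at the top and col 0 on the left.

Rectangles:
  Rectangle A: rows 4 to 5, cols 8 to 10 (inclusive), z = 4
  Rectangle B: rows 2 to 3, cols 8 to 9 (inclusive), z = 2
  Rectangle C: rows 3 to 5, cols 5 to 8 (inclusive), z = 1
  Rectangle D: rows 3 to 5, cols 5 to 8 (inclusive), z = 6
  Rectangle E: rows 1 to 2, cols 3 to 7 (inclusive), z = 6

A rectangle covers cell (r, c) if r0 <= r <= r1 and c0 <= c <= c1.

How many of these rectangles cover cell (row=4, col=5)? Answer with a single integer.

Check cell (4,5):
  A: rows 4-5 cols 8-10 -> outside (col miss)
  B: rows 2-3 cols 8-9 -> outside (row miss)
  C: rows 3-5 cols 5-8 -> covers
  D: rows 3-5 cols 5-8 -> covers
  E: rows 1-2 cols 3-7 -> outside (row miss)
Count covering = 2

Answer: 2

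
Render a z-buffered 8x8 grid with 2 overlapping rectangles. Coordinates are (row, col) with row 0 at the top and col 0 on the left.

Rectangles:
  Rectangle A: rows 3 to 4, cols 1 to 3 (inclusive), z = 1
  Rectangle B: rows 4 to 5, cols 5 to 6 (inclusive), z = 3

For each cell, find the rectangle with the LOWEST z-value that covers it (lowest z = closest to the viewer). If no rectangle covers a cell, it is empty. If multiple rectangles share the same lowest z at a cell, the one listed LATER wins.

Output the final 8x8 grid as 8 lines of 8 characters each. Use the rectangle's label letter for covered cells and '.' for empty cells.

........
........
........
.AAA....
.AAA.BB.
.....BB.
........
........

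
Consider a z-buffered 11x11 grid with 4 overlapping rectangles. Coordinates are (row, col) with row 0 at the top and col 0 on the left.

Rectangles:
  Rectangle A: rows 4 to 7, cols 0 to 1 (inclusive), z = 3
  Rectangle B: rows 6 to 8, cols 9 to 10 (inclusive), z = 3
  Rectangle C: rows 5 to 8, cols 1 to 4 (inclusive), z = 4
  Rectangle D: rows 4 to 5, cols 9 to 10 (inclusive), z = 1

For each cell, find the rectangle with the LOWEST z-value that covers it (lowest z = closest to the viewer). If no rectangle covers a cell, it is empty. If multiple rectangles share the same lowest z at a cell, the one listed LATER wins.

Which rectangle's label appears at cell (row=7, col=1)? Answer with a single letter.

Check cell (7,1):
  A: rows 4-7 cols 0-1 z=3 -> covers; best now A (z=3)
  B: rows 6-8 cols 9-10 -> outside (col miss)
  C: rows 5-8 cols 1-4 z=4 -> covers; best now A (z=3)
  D: rows 4-5 cols 9-10 -> outside (row miss)
Winner: A at z=3

Answer: A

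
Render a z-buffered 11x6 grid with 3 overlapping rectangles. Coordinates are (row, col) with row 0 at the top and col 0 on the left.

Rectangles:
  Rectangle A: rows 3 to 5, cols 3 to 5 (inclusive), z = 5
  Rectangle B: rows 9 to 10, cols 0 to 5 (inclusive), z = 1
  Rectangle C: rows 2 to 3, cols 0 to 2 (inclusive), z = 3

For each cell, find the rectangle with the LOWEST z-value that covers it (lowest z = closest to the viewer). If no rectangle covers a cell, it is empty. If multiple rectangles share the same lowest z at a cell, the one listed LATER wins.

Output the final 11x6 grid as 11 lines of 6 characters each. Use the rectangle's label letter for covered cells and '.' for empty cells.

......
......
CCC...
CCCAAA
...AAA
...AAA
......
......
......
BBBBBB
BBBBBB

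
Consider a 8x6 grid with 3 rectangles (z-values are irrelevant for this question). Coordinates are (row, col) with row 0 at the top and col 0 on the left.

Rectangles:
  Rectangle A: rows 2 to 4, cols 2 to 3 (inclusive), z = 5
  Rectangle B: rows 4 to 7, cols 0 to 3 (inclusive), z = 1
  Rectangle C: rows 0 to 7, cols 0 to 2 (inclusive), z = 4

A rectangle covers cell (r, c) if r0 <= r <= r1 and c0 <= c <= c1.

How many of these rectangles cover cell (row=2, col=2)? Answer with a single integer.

Answer: 2

Derivation:
Check cell (2,2):
  A: rows 2-4 cols 2-3 -> covers
  B: rows 4-7 cols 0-3 -> outside (row miss)
  C: rows 0-7 cols 0-2 -> covers
Count covering = 2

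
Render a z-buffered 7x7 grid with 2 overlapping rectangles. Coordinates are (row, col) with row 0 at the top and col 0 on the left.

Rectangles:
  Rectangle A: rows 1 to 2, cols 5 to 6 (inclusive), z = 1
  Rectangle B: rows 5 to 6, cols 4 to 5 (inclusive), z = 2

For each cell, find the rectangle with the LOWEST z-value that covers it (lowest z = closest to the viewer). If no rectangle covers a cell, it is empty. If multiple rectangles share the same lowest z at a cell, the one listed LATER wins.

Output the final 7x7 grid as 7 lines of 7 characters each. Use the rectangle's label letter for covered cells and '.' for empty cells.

.......
.....AA
.....AA
.......
.......
....BB.
....BB.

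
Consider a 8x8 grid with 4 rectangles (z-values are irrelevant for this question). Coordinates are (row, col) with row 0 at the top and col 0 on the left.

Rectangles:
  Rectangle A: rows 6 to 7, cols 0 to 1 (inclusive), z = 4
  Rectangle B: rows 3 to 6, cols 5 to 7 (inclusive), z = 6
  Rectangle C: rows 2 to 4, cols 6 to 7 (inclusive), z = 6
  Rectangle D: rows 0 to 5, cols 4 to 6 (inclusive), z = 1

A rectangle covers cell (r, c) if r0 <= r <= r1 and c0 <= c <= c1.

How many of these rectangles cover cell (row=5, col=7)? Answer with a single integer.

Answer: 1

Derivation:
Check cell (5,7):
  A: rows 6-7 cols 0-1 -> outside (row miss)
  B: rows 3-6 cols 5-7 -> covers
  C: rows 2-4 cols 6-7 -> outside (row miss)
  D: rows 0-5 cols 4-6 -> outside (col miss)
Count covering = 1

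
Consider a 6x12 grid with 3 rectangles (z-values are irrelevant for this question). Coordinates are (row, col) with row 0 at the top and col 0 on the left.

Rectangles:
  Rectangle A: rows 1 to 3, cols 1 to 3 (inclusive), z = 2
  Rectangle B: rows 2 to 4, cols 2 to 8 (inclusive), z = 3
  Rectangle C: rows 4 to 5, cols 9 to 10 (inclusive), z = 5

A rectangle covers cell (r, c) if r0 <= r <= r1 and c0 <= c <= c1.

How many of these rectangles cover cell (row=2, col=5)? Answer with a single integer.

Check cell (2,5):
  A: rows 1-3 cols 1-3 -> outside (col miss)
  B: rows 2-4 cols 2-8 -> covers
  C: rows 4-5 cols 9-10 -> outside (row miss)
Count covering = 1

Answer: 1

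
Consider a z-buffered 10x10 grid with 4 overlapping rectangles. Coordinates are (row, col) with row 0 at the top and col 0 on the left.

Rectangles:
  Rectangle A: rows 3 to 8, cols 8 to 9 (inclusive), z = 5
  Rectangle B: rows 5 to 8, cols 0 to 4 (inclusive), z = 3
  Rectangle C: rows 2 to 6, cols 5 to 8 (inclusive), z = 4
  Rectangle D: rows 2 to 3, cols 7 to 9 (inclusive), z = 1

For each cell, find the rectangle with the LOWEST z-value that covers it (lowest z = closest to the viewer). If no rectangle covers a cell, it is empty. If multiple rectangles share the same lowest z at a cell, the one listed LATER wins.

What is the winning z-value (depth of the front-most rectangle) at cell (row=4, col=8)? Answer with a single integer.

Answer: 4

Derivation:
Check cell (4,8):
  A: rows 3-8 cols 8-9 z=5 -> covers; best now A (z=5)
  B: rows 5-8 cols 0-4 -> outside (row miss)
  C: rows 2-6 cols 5-8 z=4 -> covers; best now C (z=4)
  D: rows 2-3 cols 7-9 -> outside (row miss)
Winner: C at z=4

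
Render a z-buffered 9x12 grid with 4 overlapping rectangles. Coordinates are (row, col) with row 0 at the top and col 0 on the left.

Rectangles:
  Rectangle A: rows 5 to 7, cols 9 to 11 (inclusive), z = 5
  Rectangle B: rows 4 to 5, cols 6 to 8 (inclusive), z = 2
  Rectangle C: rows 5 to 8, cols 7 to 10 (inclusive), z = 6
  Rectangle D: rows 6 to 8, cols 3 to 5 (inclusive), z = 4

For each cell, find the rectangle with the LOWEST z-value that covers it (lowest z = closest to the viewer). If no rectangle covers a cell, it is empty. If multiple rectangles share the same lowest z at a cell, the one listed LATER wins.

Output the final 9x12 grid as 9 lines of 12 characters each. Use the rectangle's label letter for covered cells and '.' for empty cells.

............
............
............
............
......BBB...
......BBBAAA
...DDD.CCAAA
...DDD.CCAAA
...DDD.CCCC.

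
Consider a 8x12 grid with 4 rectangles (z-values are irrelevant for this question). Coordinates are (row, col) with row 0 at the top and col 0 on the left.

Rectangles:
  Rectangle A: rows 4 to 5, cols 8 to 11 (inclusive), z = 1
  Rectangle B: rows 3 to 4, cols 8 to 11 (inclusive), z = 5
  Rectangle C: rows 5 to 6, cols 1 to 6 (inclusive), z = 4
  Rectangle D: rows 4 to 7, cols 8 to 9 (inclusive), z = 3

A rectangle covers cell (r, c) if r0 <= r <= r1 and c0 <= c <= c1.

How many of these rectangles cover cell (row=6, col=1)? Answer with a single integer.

Answer: 1

Derivation:
Check cell (6,1):
  A: rows 4-5 cols 8-11 -> outside (row miss)
  B: rows 3-4 cols 8-11 -> outside (row miss)
  C: rows 5-6 cols 1-6 -> covers
  D: rows 4-7 cols 8-9 -> outside (col miss)
Count covering = 1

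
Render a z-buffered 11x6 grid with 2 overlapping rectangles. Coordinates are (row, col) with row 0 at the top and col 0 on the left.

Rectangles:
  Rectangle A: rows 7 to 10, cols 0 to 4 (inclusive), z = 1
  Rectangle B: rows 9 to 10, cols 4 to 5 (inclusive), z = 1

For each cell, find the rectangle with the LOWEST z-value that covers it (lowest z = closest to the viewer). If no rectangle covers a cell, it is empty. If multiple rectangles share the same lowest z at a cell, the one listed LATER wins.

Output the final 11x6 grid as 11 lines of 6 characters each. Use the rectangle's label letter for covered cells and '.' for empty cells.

......
......
......
......
......
......
......
AAAAA.
AAAAA.
AAAABB
AAAABB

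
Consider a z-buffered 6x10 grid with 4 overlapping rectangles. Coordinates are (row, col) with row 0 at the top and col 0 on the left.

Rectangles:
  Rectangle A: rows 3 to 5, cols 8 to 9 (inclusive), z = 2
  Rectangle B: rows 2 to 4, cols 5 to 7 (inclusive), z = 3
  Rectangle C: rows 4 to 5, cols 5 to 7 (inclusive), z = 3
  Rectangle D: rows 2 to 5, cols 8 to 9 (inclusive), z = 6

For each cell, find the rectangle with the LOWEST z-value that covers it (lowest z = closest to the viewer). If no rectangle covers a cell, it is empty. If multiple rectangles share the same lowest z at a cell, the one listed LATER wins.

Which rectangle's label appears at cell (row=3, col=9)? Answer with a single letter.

Answer: A

Derivation:
Check cell (3,9):
  A: rows 3-5 cols 8-9 z=2 -> covers; best now A (z=2)
  B: rows 2-4 cols 5-7 -> outside (col miss)
  C: rows 4-5 cols 5-7 -> outside (row miss)
  D: rows 2-5 cols 8-9 z=6 -> covers; best now A (z=2)
Winner: A at z=2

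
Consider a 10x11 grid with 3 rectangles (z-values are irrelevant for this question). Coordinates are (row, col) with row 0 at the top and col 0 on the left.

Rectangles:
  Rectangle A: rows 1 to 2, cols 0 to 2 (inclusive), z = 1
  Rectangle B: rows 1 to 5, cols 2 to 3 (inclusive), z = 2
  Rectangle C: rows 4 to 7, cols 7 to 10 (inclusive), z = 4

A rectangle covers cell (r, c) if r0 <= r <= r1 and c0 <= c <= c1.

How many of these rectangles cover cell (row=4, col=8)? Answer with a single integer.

Answer: 1

Derivation:
Check cell (4,8):
  A: rows 1-2 cols 0-2 -> outside (row miss)
  B: rows 1-5 cols 2-3 -> outside (col miss)
  C: rows 4-7 cols 7-10 -> covers
Count covering = 1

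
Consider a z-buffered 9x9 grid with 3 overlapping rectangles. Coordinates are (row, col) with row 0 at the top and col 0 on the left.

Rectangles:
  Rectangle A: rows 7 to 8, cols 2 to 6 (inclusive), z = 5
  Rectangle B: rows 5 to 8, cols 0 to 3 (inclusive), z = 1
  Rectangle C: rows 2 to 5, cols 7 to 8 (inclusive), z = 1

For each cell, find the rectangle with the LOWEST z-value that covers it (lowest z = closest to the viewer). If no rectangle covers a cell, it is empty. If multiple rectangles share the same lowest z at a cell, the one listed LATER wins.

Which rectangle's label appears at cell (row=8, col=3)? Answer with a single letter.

Check cell (8,3):
  A: rows 7-8 cols 2-6 z=5 -> covers; best now A (z=5)
  B: rows 5-8 cols 0-3 z=1 -> covers; best now B (z=1)
  C: rows 2-5 cols 7-8 -> outside (row miss)
Winner: B at z=1

Answer: B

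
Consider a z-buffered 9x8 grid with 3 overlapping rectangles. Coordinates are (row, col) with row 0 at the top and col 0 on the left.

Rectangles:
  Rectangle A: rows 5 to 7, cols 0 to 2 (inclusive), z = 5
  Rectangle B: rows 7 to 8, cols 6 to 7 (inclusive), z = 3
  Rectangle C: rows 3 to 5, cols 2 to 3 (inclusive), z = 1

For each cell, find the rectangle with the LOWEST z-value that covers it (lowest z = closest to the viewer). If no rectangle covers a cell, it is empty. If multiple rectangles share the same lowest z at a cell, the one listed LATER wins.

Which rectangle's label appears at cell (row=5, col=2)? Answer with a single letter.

Answer: C

Derivation:
Check cell (5,2):
  A: rows 5-7 cols 0-2 z=5 -> covers; best now A (z=5)
  B: rows 7-8 cols 6-7 -> outside (row miss)
  C: rows 3-5 cols 2-3 z=1 -> covers; best now C (z=1)
Winner: C at z=1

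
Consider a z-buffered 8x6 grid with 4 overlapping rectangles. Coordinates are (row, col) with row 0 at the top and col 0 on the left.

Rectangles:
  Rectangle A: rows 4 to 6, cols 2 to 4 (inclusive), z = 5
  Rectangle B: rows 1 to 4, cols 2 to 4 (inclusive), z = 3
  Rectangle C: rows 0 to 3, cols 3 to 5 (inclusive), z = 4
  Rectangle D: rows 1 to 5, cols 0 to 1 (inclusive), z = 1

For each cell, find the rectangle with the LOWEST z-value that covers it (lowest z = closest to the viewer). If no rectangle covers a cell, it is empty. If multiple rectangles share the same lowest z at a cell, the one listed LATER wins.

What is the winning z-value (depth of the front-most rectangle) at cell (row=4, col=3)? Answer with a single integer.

Check cell (4,3):
  A: rows 4-6 cols 2-4 z=5 -> covers; best now A (z=5)
  B: rows 1-4 cols 2-4 z=3 -> covers; best now B (z=3)
  C: rows 0-3 cols 3-5 -> outside (row miss)
  D: rows 1-5 cols 0-1 -> outside (col miss)
Winner: B at z=3

Answer: 3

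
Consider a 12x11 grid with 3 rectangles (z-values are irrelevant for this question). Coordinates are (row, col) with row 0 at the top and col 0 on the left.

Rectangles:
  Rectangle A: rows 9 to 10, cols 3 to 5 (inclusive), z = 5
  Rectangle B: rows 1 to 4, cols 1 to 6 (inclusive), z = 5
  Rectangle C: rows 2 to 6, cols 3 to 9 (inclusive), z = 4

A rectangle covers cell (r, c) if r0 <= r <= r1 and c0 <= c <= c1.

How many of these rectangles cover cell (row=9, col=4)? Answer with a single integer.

Answer: 1

Derivation:
Check cell (9,4):
  A: rows 9-10 cols 3-5 -> covers
  B: rows 1-4 cols 1-6 -> outside (row miss)
  C: rows 2-6 cols 3-9 -> outside (row miss)
Count covering = 1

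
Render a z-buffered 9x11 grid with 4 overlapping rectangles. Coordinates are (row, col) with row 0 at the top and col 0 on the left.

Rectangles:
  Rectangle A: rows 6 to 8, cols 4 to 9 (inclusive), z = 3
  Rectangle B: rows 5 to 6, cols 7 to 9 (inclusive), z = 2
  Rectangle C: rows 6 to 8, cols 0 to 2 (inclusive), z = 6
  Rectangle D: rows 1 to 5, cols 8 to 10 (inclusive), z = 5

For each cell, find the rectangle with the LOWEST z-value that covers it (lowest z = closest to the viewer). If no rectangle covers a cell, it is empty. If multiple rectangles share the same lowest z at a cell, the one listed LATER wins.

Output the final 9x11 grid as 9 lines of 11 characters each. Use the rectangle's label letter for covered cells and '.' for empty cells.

...........
........DDD
........DDD
........DDD
........DDD
.......BBBD
CCC.AAABBB.
CCC.AAAAAA.
CCC.AAAAAA.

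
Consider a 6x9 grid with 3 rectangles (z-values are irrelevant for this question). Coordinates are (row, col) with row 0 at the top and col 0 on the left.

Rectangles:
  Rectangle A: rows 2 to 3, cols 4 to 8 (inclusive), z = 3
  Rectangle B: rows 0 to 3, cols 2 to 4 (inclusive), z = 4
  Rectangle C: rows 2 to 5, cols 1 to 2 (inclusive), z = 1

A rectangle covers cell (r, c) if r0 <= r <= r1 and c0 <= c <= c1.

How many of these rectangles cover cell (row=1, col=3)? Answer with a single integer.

Answer: 1

Derivation:
Check cell (1,3):
  A: rows 2-3 cols 4-8 -> outside (row miss)
  B: rows 0-3 cols 2-4 -> covers
  C: rows 2-5 cols 1-2 -> outside (row miss)
Count covering = 1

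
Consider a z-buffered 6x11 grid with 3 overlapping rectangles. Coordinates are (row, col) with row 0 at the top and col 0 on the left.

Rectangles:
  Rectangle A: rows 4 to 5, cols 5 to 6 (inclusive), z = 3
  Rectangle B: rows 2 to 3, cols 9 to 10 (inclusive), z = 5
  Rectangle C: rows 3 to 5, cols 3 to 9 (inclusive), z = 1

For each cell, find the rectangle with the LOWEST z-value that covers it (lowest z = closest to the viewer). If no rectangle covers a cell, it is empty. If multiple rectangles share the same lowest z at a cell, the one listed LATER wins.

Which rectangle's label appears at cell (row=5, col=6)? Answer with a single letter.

Answer: C

Derivation:
Check cell (5,6):
  A: rows 4-5 cols 5-6 z=3 -> covers; best now A (z=3)
  B: rows 2-3 cols 9-10 -> outside (row miss)
  C: rows 3-5 cols 3-9 z=1 -> covers; best now C (z=1)
Winner: C at z=1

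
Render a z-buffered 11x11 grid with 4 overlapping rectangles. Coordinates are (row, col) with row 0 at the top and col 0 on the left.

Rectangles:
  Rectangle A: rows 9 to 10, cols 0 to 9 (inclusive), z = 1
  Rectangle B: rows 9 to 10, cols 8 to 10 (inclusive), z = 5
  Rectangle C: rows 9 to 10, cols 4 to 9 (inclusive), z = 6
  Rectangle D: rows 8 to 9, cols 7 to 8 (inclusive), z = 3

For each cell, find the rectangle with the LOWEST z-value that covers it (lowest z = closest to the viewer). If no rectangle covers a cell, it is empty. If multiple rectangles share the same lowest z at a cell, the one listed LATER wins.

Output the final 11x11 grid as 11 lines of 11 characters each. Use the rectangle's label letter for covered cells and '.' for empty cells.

...........
...........
...........
...........
...........
...........
...........
...........
.......DD..
AAAAAAAAAAB
AAAAAAAAAAB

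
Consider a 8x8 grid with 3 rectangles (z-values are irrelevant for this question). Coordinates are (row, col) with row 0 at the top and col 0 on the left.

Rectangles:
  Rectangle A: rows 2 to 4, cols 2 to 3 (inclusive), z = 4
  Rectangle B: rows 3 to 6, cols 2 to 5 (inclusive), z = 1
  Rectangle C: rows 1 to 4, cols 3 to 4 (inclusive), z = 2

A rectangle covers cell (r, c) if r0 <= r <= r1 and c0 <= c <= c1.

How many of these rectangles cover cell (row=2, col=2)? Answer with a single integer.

Check cell (2,2):
  A: rows 2-4 cols 2-3 -> covers
  B: rows 3-6 cols 2-5 -> outside (row miss)
  C: rows 1-4 cols 3-4 -> outside (col miss)
Count covering = 1

Answer: 1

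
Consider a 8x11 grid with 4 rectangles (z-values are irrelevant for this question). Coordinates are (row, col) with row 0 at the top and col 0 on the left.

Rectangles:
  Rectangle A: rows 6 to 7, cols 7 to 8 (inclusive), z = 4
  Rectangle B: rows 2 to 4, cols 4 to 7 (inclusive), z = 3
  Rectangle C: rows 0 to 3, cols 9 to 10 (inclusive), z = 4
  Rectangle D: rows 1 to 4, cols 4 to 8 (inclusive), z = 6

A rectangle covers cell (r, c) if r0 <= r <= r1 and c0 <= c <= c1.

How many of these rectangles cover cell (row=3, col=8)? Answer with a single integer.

Check cell (3,8):
  A: rows 6-7 cols 7-8 -> outside (row miss)
  B: rows 2-4 cols 4-7 -> outside (col miss)
  C: rows 0-3 cols 9-10 -> outside (col miss)
  D: rows 1-4 cols 4-8 -> covers
Count covering = 1

Answer: 1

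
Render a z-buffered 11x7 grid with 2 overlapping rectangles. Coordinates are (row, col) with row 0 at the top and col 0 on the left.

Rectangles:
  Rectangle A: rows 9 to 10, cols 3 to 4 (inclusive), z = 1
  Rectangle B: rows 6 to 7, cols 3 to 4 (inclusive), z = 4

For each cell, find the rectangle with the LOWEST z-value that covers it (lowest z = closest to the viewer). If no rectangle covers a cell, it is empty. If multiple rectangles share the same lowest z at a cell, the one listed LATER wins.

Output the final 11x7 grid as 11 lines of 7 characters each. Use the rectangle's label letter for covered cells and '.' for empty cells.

.......
.......
.......
.......
.......
.......
...BB..
...BB..
.......
...AA..
...AA..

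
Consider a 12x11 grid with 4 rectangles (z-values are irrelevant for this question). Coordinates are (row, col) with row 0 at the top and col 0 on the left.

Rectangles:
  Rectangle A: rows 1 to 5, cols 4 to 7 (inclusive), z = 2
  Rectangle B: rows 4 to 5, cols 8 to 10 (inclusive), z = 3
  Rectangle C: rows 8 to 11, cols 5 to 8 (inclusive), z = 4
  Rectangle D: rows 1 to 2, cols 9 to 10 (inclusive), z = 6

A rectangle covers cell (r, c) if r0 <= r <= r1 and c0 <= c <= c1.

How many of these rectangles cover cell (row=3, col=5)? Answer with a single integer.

Check cell (3,5):
  A: rows 1-5 cols 4-7 -> covers
  B: rows 4-5 cols 8-10 -> outside (row miss)
  C: rows 8-11 cols 5-8 -> outside (row miss)
  D: rows 1-2 cols 9-10 -> outside (row miss)
Count covering = 1

Answer: 1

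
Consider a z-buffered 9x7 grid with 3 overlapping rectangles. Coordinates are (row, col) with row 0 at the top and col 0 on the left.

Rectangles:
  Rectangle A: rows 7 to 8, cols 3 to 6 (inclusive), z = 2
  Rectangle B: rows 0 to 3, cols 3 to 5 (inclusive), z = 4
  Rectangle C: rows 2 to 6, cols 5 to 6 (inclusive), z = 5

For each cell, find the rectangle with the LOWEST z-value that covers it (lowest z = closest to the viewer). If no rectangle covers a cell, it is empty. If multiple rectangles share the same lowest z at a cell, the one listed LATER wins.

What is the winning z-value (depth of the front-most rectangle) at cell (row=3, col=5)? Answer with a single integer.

Check cell (3,5):
  A: rows 7-8 cols 3-6 -> outside (row miss)
  B: rows 0-3 cols 3-5 z=4 -> covers; best now B (z=4)
  C: rows 2-6 cols 5-6 z=5 -> covers; best now B (z=4)
Winner: B at z=4

Answer: 4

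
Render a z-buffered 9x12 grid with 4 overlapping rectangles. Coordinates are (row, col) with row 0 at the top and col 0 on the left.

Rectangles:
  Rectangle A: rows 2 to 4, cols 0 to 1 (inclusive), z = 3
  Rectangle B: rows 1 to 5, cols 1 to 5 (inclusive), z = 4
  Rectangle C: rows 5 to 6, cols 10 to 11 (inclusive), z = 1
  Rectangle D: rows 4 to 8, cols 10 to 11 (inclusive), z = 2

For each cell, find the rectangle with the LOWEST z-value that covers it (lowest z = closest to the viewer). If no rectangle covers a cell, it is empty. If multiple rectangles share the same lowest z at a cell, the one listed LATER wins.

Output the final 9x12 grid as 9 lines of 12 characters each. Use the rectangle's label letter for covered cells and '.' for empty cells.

............
.BBBBB......
AABBBB......
AABBBB......
AABBBB....DD
.BBBBB....CC
..........CC
..........DD
..........DD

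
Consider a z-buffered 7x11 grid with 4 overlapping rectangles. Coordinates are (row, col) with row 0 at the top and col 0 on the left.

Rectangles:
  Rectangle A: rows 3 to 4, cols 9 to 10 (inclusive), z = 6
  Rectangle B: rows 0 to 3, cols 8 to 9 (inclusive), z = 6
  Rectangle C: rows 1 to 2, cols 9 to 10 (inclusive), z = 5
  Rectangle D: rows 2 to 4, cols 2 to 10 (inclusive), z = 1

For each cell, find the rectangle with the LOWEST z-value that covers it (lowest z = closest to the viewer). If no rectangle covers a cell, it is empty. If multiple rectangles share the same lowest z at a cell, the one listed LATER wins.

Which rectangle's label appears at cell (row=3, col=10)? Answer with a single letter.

Answer: D

Derivation:
Check cell (3,10):
  A: rows 3-4 cols 9-10 z=6 -> covers; best now A (z=6)
  B: rows 0-3 cols 8-9 -> outside (col miss)
  C: rows 1-2 cols 9-10 -> outside (row miss)
  D: rows 2-4 cols 2-10 z=1 -> covers; best now D (z=1)
Winner: D at z=1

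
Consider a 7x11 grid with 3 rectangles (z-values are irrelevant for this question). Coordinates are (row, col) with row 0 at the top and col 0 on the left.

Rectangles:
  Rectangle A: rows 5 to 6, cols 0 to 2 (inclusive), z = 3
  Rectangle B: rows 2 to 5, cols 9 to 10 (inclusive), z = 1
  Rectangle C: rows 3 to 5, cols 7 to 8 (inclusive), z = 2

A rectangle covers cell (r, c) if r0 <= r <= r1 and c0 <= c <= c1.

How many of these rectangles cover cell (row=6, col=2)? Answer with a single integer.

Check cell (6,2):
  A: rows 5-6 cols 0-2 -> covers
  B: rows 2-5 cols 9-10 -> outside (row miss)
  C: rows 3-5 cols 7-8 -> outside (row miss)
Count covering = 1

Answer: 1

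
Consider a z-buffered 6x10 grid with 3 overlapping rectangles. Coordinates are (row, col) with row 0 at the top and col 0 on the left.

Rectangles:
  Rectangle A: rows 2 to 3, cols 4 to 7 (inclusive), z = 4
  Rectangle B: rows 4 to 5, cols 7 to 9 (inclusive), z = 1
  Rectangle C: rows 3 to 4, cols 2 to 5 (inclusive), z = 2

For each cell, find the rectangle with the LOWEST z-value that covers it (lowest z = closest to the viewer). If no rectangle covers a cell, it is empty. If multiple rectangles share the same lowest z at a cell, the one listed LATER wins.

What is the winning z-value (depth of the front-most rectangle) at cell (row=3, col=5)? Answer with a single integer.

Check cell (3,5):
  A: rows 2-3 cols 4-7 z=4 -> covers; best now A (z=4)
  B: rows 4-5 cols 7-9 -> outside (row miss)
  C: rows 3-4 cols 2-5 z=2 -> covers; best now C (z=2)
Winner: C at z=2

Answer: 2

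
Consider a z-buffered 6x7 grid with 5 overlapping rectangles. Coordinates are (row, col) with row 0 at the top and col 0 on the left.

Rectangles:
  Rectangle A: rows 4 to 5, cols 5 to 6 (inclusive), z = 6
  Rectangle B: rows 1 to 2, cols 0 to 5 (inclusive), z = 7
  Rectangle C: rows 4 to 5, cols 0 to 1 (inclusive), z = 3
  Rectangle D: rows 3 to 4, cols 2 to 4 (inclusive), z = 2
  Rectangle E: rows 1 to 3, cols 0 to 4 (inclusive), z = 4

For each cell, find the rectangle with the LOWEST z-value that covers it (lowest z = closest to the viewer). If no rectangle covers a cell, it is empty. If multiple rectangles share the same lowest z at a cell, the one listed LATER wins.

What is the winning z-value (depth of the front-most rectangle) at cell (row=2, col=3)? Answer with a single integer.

Answer: 4

Derivation:
Check cell (2,3):
  A: rows 4-5 cols 5-6 -> outside (row miss)
  B: rows 1-2 cols 0-5 z=7 -> covers; best now B (z=7)
  C: rows 4-5 cols 0-1 -> outside (row miss)
  D: rows 3-4 cols 2-4 -> outside (row miss)
  E: rows 1-3 cols 0-4 z=4 -> covers; best now E (z=4)
Winner: E at z=4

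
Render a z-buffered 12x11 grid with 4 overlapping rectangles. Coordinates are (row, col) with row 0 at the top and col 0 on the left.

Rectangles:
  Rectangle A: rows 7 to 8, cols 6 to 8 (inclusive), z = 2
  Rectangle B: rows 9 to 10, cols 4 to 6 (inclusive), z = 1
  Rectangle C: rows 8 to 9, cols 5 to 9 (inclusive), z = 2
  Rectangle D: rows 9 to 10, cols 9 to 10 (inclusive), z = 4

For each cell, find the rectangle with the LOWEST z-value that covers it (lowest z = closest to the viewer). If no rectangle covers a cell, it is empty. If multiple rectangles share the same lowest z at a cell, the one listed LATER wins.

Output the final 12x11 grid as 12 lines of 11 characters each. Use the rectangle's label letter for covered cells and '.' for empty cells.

...........
...........
...........
...........
...........
...........
...........
......AAA..
.....CCCCC.
....BBBCCCD
....BBB..DD
...........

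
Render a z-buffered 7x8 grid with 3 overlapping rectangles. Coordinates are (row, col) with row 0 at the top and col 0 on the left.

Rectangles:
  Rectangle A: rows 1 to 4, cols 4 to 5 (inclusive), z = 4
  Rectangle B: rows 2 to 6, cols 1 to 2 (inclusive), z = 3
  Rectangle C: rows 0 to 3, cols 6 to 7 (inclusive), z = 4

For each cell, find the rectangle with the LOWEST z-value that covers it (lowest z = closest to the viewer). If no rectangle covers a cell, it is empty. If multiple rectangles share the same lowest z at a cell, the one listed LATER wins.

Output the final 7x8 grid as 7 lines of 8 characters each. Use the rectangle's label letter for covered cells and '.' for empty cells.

......CC
....AACC
.BB.AACC
.BB.AACC
.BB.AA..
.BB.....
.BB.....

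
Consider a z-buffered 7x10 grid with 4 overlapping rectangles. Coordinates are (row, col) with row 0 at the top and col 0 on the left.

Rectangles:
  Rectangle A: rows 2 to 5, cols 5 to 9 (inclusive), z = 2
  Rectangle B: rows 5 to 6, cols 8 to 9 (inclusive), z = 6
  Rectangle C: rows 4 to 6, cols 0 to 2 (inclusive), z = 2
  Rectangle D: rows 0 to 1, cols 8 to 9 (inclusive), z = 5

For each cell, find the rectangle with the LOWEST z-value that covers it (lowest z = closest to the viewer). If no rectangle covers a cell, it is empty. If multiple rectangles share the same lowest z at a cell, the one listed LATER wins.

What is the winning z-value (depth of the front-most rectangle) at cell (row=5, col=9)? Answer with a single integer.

Check cell (5,9):
  A: rows 2-5 cols 5-9 z=2 -> covers; best now A (z=2)
  B: rows 5-6 cols 8-9 z=6 -> covers; best now A (z=2)
  C: rows 4-6 cols 0-2 -> outside (col miss)
  D: rows 0-1 cols 8-9 -> outside (row miss)
Winner: A at z=2

Answer: 2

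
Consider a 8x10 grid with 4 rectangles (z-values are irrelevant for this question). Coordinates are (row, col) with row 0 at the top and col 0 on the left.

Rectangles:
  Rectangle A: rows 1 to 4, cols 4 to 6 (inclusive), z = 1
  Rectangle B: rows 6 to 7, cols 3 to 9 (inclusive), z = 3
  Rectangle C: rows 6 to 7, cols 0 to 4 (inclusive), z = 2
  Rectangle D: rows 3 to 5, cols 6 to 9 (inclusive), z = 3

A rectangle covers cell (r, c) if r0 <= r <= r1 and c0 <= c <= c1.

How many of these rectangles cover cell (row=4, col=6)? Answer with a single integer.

Check cell (4,6):
  A: rows 1-4 cols 4-6 -> covers
  B: rows 6-7 cols 3-9 -> outside (row miss)
  C: rows 6-7 cols 0-4 -> outside (row miss)
  D: rows 3-5 cols 6-9 -> covers
Count covering = 2

Answer: 2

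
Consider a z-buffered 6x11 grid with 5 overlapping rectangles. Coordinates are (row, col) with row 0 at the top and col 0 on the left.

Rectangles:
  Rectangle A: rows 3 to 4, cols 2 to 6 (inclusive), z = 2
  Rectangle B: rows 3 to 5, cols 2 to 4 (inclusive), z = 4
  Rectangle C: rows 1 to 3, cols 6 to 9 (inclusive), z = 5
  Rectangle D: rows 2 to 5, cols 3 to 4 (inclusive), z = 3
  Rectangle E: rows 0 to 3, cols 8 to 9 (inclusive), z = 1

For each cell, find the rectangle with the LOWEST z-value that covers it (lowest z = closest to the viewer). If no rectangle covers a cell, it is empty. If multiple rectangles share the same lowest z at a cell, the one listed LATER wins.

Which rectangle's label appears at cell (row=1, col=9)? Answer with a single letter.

Answer: E

Derivation:
Check cell (1,9):
  A: rows 3-4 cols 2-6 -> outside (row miss)
  B: rows 3-5 cols 2-4 -> outside (row miss)
  C: rows 1-3 cols 6-9 z=5 -> covers; best now C (z=5)
  D: rows 2-5 cols 3-4 -> outside (row miss)
  E: rows 0-3 cols 8-9 z=1 -> covers; best now E (z=1)
Winner: E at z=1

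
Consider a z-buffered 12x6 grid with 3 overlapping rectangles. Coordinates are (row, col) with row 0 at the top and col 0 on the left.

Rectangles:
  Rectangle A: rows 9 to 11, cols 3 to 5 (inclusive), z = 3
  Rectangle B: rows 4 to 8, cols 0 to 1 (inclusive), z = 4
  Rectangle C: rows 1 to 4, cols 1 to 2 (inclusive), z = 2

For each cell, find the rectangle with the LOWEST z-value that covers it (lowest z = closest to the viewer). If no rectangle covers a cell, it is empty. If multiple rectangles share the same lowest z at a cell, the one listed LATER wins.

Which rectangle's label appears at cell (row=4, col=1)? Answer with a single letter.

Answer: C

Derivation:
Check cell (4,1):
  A: rows 9-11 cols 3-5 -> outside (row miss)
  B: rows 4-8 cols 0-1 z=4 -> covers; best now B (z=4)
  C: rows 1-4 cols 1-2 z=2 -> covers; best now C (z=2)
Winner: C at z=2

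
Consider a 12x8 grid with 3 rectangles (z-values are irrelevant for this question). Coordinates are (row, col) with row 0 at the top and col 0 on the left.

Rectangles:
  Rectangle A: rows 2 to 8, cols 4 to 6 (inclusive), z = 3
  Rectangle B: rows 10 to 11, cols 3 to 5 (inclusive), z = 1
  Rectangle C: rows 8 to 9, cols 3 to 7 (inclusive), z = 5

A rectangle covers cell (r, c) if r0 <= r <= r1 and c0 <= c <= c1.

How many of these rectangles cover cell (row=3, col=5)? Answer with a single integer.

Answer: 1

Derivation:
Check cell (3,5):
  A: rows 2-8 cols 4-6 -> covers
  B: rows 10-11 cols 3-5 -> outside (row miss)
  C: rows 8-9 cols 3-7 -> outside (row miss)
Count covering = 1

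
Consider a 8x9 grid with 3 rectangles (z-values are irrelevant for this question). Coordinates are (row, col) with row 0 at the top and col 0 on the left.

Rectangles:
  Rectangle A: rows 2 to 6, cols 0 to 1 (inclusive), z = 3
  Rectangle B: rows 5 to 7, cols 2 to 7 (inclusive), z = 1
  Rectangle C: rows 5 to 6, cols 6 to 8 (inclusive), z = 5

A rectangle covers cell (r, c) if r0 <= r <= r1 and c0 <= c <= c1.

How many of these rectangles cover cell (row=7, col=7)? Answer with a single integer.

Check cell (7,7):
  A: rows 2-6 cols 0-1 -> outside (row miss)
  B: rows 5-7 cols 2-7 -> covers
  C: rows 5-6 cols 6-8 -> outside (row miss)
Count covering = 1

Answer: 1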